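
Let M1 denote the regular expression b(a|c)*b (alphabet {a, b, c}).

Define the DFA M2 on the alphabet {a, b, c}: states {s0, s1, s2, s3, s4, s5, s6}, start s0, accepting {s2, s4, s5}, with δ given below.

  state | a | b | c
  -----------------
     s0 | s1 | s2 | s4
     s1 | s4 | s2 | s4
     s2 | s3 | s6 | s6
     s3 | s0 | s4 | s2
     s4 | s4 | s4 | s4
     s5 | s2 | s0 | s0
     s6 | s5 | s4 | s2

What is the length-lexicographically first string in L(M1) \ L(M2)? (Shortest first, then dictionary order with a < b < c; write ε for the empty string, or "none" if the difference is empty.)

bb

The string bb is accepted by M1 but not by M2.
No shorter string lies in the difference, and bb is the lexicographically first length-2 string in L(M1) \ L(M2).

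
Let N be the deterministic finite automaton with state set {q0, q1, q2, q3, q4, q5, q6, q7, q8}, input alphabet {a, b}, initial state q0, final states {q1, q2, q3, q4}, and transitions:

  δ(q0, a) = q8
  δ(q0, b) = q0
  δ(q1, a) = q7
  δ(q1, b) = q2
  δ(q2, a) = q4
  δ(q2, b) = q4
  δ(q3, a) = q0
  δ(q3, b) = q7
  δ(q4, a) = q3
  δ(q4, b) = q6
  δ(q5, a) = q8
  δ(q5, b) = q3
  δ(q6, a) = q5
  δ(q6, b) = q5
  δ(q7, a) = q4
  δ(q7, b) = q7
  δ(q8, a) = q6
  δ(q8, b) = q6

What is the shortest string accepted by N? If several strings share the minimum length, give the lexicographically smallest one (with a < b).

aaab

A breadth-first search from q0 reaches an accepting state first via the path q0 → q8 → q6 → q5 → q3 on input aaab.
No string of length < 4 is accepted (BFS exhausts all shorter strings without reaching an accepting state), and aaab is the lexicographically least accepting string of length 4.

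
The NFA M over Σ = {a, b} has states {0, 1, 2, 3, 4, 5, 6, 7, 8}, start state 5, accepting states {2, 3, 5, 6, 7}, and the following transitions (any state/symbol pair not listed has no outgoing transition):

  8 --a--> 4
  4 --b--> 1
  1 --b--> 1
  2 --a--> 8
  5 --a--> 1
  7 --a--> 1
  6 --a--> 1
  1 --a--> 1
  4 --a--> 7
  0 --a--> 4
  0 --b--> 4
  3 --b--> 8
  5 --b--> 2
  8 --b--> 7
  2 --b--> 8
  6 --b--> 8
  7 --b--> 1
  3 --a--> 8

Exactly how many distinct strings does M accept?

The useful subgraph on states {2, 4, 5, 7, 8} is acyclic, so L(M) is finite; the longest accepting path visits 5 useful states, giving maximum string length 4.
Counting accepting paths from 5 by length: 1 of length 0, 1 of length 1, 2 of length 3, 2 of length 4. Total 6.

6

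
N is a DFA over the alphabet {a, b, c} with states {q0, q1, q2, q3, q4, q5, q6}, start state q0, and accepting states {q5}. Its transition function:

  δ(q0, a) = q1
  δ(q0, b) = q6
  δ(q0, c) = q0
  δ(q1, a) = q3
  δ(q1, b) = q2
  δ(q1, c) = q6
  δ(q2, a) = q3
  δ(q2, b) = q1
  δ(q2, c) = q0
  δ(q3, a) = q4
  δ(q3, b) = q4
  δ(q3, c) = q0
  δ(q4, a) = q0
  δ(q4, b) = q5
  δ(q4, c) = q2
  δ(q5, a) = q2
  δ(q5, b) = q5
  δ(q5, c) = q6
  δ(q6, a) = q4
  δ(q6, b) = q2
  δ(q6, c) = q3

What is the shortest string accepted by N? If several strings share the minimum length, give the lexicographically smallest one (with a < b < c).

A breadth-first search from q0 reaches an accepting state first via the path q0 → q6 → q4 → q5 on input bab.
No string of length < 3 is accepted (BFS exhausts all shorter strings without reaching an accepting state), and bab is the lexicographically least accepting string of length 3.

bab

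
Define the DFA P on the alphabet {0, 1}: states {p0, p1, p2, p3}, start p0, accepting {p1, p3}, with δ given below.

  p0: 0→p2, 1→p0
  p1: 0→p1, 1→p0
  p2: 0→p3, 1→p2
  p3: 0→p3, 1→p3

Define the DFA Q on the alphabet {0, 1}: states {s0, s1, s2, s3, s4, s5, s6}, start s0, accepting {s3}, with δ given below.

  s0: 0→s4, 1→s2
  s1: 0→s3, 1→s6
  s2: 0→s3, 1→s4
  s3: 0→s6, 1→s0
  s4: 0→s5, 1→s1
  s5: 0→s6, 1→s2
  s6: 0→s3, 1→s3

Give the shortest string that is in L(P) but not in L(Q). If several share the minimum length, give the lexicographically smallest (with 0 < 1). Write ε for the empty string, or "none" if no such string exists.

00

The string 00 is accepted by P but not by Q.
No shorter string lies in the difference, and 00 is the lexicographically first length-2 string in L(P) \ L(Q).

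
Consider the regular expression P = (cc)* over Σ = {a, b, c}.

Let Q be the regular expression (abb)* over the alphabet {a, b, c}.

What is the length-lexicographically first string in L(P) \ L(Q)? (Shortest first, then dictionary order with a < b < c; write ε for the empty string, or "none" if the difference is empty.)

cc

The string cc is accepted by P but not by Q.
No shorter string lies in the difference, and cc is the lexicographically first length-2 string in L(P) \ L(Q).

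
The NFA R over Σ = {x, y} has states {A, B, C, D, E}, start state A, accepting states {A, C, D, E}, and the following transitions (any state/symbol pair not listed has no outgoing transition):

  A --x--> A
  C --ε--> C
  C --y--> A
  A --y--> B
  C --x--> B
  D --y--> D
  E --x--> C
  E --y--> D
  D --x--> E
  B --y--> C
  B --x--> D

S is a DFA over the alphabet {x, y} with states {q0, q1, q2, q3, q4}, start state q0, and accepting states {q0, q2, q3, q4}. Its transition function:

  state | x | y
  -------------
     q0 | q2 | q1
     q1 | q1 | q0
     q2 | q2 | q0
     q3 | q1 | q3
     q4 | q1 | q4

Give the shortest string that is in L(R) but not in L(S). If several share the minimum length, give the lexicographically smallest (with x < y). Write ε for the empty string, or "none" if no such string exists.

The string yx is accepted by R but not by S.
No shorter string lies in the difference, and yx is the lexicographically first length-2 string in L(R) \ L(S).

yx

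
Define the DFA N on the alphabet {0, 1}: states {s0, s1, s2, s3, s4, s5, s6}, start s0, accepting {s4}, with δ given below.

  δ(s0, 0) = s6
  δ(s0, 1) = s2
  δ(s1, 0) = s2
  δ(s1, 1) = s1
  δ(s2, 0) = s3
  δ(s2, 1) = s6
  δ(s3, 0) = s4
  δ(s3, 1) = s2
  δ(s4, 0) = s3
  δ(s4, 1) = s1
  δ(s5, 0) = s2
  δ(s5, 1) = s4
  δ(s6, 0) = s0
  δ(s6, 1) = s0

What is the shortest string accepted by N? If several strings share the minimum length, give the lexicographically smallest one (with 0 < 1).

A breadth-first search from s0 reaches an accepting state first via the path s0 → s2 → s3 → s4 on input 100.
No string of length < 3 is accepted (BFS exhausts all shorter strings without reaching an accepting state), and 100 is the lexicographically least accepting string of length 3.

100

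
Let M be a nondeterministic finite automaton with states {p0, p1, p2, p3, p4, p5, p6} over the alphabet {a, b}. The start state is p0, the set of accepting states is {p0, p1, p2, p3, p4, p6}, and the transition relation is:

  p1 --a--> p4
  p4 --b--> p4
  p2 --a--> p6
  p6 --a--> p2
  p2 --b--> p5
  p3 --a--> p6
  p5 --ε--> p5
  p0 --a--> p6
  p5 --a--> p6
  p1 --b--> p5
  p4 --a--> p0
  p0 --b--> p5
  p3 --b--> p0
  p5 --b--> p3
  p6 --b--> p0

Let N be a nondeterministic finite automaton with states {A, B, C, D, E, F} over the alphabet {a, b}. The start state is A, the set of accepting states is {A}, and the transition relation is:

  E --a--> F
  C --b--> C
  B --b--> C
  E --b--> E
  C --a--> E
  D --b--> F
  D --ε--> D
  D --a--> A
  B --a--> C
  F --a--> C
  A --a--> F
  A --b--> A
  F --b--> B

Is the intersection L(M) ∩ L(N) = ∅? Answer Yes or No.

The empty string ε is accepted by both M and N.
Hence L(M) ∩ L(N) ≠ ∅.

No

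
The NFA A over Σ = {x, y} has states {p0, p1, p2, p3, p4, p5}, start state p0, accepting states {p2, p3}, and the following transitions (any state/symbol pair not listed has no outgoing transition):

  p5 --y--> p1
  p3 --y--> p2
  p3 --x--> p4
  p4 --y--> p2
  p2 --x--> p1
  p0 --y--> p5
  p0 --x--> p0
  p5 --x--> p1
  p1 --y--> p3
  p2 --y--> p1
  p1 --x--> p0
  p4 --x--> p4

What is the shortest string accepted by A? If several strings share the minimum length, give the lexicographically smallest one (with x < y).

yxy

A breadth-first search from p0 reaches an accepting state first via the path p0 → p5 → p1 → p3 on input yxy.
No string of length < 3 is accepted (BFS exhausts all shorter strings without reaching an accepting state), and yxy is the lexicographically least accepting string of length 3.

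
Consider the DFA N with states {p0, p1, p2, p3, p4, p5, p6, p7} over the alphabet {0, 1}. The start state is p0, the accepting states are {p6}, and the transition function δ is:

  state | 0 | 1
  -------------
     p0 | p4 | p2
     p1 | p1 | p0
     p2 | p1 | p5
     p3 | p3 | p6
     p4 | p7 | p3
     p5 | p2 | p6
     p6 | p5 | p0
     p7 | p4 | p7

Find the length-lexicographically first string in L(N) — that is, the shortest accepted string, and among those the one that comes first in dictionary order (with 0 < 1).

011

A breadth-first search from p0 reaches an accepting state first via the path p0 → p4 → p3 → p6 on input 011.
No string of length < 3 is accepted (BFS exhausts all shorter strings without reaching an accepting state), and 011 is the lexicographically least accepting string of length 3.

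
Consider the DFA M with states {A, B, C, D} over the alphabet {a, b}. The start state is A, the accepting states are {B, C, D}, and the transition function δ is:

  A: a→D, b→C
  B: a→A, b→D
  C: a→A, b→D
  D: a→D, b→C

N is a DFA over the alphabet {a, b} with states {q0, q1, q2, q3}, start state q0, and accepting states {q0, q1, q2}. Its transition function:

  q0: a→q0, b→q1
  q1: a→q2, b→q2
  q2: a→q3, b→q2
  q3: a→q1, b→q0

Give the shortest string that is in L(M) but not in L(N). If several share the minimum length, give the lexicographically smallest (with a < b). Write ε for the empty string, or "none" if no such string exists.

The string baa is accepted by M but not by N.
No shorter string lies in the difference, and baa is the lexicographically first length-3 string in L(M) \ L(N).

baa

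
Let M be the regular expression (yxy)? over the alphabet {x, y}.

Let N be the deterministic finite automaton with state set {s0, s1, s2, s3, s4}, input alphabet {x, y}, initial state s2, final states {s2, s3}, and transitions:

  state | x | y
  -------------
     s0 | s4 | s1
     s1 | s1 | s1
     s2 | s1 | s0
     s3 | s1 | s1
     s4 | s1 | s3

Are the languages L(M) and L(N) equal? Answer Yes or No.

Yes

Converting the expression M to a DFA (subset construction, then merging equivalent states) gives the minimal DFA with states {m0, m1, m2, m3, m4}, start state m0, accepting states {m0, m4} and transitions m0: x→m1, y→m2; m1: x→m1, y→m1; m2: x→m3, y→m1; m3: x→m1, y→m4; m4: x→m1, y→m1.
Exploring the product automaton M × N from the start pair (m0, s2), following both machines on each input symbol, reaches 5 state pairs: (m0, s2), (m1, s1), (m2, s0), (m3, s4), (m4, s3).
M accepts in {m0, m4} and N accepts in {s2, s3}. In every reachable pair the two components are either both accepting — (m0, s2), (m4, s3) — or both non-accepting, so no string is accepted by exactly one of the machines: L(M) \ L(N) and L(N) \ L(M) are both empty.
Hence every string is accepted by M iff it is accepted by N, and the two languages coincide.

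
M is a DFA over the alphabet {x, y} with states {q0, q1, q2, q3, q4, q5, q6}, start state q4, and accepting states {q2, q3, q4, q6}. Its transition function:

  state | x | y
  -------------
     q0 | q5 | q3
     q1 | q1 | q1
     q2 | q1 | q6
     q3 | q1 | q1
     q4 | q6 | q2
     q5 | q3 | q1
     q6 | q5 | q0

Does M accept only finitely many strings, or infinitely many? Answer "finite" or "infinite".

The useful states (reachable from q4 and able to reach an accepting state) are {q0, q2, q3, q4, q5, q6}.
Restricted to these states the transition graph has no cycle, so every accepting path has bounded length and L is finite.

finite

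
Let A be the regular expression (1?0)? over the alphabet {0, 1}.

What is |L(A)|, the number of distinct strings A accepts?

3

The expression has no Kleene star, so L(A) is finite. Expanding the alternatives gives {ε, 0, 10}.
That is 1 of length 0, 1 of length 1, 1 of length 2: 3 strings in all.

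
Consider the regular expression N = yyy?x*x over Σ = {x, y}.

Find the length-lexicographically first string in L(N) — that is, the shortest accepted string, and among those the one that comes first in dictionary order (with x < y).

yyx

By inspection of the expression, no string of length less than 3 matches, and yyx is the lexicographically first match of length 3.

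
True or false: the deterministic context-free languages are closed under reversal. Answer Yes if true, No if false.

No

L = {c bⁿaⁿ : n≥0} ∪ {d b²ⁿaⁿ : n≥0} is a DCFL: the first symbol tells a deterministic PDA whether to pop one or two b's per a. Its reversal Lᴿ = {aⁿbⁿ c : n≥0} ∪ {aⁿb²ⁿ d : n≥0} is not. DCFLs are closed under right quotient by regular languages, and Lᴿ/{c, d} = {aⁿbⁿ : n≥0} ∪ {aⁿb²ⁿ : n≥0} — the standard context-free language accepted by no deterministic PDA (intuitively the machine would have to commit to a b-to-a ratio before the distinguishing marker arrives; formally, a DPDA for it would have a single run on aⁿb²ⁿ, accepting after the prefix aⁿbⁿ and accepting again after n more b's; an ordinary PDA that simulates it on a's and b's and, at any moment when it is accepting, may switch to reading only a fresh letter e while feeding each e to the simulation as a b, would accept aⁱbʲeᵏ (k≥1) exactly when both aⁱbʲ and aⁱbʲ⁺ᵏ are in the language, i.e. its language intersected with the regular set a*b*e⁺ would be exactly {aⁿbⁿeⁿ : n≥1} — impossible, since context-free languages are closed under intersection with regular sets and {aⁿbⁿeⁿ} is not context-free). So Lᴿ cannot be a DCFL.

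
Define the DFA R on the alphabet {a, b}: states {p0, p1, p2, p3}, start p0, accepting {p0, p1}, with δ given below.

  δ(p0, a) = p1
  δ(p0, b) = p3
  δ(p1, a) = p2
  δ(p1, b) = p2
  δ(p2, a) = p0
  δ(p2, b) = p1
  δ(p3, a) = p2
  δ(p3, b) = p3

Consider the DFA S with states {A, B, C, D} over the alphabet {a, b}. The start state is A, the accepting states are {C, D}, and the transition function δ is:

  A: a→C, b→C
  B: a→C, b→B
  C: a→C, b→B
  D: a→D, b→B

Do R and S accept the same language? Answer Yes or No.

The empty string ε is accepted by R but rejected by S.
So L(R) ≠ L(S).

No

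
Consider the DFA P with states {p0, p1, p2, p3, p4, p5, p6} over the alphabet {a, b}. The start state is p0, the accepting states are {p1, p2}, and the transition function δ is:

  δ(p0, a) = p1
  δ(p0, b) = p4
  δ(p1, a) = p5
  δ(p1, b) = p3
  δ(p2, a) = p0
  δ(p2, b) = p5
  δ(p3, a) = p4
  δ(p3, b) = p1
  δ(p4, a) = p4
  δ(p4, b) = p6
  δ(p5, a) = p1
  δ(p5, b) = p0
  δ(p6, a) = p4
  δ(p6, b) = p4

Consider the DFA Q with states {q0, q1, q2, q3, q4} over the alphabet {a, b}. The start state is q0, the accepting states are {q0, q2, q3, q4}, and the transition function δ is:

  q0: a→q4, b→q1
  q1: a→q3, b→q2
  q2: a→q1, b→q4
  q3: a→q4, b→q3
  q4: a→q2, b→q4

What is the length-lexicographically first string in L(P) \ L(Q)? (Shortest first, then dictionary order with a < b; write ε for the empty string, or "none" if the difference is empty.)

aaa

The string aaa is accepted by P but not by Q.
No shorter string lies in the difference, and aaa is the lexicographically first length-3 string in L(P) \ L(Q).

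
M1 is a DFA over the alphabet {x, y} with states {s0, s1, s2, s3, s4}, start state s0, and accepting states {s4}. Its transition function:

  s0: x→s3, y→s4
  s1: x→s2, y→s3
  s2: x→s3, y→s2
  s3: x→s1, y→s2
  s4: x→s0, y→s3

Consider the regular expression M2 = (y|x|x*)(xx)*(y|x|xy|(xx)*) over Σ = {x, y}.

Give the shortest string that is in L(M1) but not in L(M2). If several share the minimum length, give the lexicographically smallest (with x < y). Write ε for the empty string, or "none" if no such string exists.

The string yxyxy is accepted by M1 but not by M2.
No shorter string lies in the difference, and yxyxy is the lexicographically first length-5 string in L(M1) \ L(M2).

yxyxy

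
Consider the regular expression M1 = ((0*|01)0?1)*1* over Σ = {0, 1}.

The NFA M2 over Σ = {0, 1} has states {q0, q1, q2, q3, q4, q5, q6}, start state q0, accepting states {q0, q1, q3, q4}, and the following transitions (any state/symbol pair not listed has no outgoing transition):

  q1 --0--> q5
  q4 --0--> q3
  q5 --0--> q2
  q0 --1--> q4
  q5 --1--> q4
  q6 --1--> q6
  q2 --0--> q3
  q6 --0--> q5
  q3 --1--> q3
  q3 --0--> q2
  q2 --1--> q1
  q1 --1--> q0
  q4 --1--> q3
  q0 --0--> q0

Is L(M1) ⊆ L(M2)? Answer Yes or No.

Yes

Converting the expression M1 to a DFA (subset construction, then merging equivalent states) gives the minimal DFA with states {r0, r1}, start state r0, accepting states {r0} and transitions r0: 0→r1, 1→r0; r1: 0→r1, 1→r0.
Exploring the product automaton M1 × M2 from the start pair (r0, q0), following both machines on each input symbol, reaches 8 state pairs: (r0, q0), (r1, q0), (r0, q4), (r1, q3), (r0, q3), (r1, q2), (r0, q1), (r1, q5).
M1 accepts in {r0} and M2 accepts in {q0, q1, q3, q4}. The reachable pairs whose M1-component is accepting are (r0, q0), (r0, q4), (r0, q3), (r0, q1); in each of them the M2-component is accepting too, so the product for L(M1) \ L(M2) (M1-component accepting, M2-component rejecting) has no reachable accepting pair and the difference is empty.
Hence every string in L(M1) is also in L(M2).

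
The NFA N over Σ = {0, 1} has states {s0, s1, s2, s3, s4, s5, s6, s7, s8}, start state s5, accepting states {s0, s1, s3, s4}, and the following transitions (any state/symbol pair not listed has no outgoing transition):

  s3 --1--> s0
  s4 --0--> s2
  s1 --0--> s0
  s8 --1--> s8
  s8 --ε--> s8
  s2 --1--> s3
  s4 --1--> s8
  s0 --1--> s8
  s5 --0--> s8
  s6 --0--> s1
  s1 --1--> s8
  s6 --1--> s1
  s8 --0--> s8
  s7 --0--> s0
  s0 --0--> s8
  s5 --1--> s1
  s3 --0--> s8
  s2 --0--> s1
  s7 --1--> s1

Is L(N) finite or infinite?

finite

The useful states (reachable from s5 and able to reach an accepting state) are {s0, s1, s5}.
Restricted to these states the transition graph has no cycle, so every accepting path has bounded length and L is finite.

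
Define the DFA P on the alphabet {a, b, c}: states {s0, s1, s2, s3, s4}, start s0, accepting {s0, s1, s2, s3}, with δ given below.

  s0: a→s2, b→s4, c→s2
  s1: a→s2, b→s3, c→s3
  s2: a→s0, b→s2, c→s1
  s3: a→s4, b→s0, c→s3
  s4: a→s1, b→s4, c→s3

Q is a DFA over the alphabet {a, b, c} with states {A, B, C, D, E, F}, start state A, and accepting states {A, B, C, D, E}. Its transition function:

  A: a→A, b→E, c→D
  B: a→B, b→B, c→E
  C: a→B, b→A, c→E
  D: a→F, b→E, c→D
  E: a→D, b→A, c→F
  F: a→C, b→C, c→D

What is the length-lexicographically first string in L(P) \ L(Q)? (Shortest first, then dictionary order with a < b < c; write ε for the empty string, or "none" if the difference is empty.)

The string bc is accepted by P but not by Q.
No shorter string lies in the difference, and bc is the lexicographically first length-2 string in L(P) \ L(Q).

bc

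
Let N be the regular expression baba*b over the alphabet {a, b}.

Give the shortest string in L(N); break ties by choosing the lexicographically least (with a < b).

babb

By inspection of the expression, no string of length less than 4 matches, and babb is the lexicographically first match of length 4.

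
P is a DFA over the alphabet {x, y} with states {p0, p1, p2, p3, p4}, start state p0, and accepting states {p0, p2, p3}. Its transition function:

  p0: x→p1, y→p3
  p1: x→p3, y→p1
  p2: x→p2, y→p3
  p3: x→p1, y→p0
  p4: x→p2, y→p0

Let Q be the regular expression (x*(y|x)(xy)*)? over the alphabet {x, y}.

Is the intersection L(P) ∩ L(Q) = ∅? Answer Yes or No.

No

The empty string ε is accepted by both P and Q.
Hence L(P) ∩ L(Q) ≠ ∅.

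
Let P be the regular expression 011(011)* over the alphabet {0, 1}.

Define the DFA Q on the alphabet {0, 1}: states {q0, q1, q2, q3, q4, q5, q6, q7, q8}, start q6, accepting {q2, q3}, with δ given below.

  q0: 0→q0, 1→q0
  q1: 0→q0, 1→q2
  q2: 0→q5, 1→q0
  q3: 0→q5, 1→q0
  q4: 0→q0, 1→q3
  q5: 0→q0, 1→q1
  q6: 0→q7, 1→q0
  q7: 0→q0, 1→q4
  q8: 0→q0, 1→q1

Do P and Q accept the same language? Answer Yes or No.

Yes

Converting the expression P to a DFA (subset construction, then merging equivalent states) gives the minimal DFA with states {p0, p1, p2, p3, p4}, start state p0, accepting states {p4} and transitions p0: 0→p1, 1→p2; p1: 0→p2, 1→p3; p2: 0→p2, 1→p2; p3: 0→p2, 1→p4; p4: 0→p1, 1→p2.
Exploring the product automaton P × Q from the start pair (p0, q6), following both machines on each input symbol, reaches 8 state pairs: (p0, q6), (p1, q7), (p2, q0), (p3, q4), (p4, q3), (p1, q5), (p3, q1), (p4, q2).
P accepts in {p4} and Q accepts in {q2, q3}. In every reachable pair the two components are either both accepting — (p4, q3), (p4, q2) — or both non-accepting, so no string is accepted by exactly one of the machines: L(P) \ L(Q) and L(Q) \ L(P) are both empty.
Hence every string is accepted by P iff it is accepted by Q, and the two languages coincide.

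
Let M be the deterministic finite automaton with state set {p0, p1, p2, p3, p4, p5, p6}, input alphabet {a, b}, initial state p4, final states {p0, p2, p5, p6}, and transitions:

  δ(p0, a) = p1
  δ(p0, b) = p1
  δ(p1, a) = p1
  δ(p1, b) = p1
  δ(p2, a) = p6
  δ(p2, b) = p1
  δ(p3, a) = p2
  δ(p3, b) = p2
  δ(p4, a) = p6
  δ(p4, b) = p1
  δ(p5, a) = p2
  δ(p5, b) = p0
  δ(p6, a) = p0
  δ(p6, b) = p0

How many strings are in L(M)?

The useful subgraph on states {p0, p4, p6} is acyclic, so L(M) is finite; the longest accepting path visits 3 useful states, giving maximum string length 2.
Counting accepting paths from p4 by length: 1 of length 1, 2 of length 2. Total 3.

3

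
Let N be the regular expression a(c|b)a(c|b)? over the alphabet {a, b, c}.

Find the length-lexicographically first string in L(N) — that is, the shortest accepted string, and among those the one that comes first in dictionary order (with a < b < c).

By inspection of the expression, no string of length less than 3 matches, and aba is the lexicographically first match of length 3.

aba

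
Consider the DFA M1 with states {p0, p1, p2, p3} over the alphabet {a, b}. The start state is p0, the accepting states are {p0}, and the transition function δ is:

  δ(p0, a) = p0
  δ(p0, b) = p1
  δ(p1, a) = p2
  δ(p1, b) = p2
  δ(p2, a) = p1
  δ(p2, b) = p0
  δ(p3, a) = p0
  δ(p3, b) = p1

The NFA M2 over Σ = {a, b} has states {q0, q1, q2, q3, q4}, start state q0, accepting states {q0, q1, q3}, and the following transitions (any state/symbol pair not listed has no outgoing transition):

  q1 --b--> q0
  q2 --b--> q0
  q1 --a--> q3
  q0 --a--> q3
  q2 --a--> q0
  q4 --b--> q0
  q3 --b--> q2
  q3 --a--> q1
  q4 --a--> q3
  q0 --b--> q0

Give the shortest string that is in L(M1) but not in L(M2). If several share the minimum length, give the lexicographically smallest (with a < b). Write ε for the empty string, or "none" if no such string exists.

The string bab is accepted by M1 but not by M2.
No shorter string lies in the difference, and bab is the lexicographically first length-3 string in L(M1) \ L(M2).

bab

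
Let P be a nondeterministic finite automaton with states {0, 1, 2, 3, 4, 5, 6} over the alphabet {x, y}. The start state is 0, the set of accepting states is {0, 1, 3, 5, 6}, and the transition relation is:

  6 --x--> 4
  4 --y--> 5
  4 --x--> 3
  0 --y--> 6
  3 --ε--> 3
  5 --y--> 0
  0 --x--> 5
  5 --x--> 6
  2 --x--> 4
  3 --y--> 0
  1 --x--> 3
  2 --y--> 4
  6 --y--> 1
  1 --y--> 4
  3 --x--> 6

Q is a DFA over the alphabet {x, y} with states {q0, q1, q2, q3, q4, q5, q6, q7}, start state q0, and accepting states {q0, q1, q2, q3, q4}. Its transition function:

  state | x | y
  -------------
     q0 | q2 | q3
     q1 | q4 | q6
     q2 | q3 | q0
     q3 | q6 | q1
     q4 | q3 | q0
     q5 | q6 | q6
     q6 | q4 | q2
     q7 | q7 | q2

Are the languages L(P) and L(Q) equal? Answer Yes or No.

Exploring the product automaton P × Q from the start pair (0, q0), following both machines on each input symbol, reaches 6 state pairs: (0, q0), (5, q2), (6, q3), (4, q6), (1, q1), (3, q4).
P accepts in {0, 1, 3, 5, 6} and Q accepts in {q0, q1, q2, q3, q4}. In every reachable pair the two components are either both accepting — (0, q0), (5, q2), (6, q3), (1, q1), (3, q4) — or both non-accepting, so no string is accepted by exactly one of the machines: L(P) \ L(Q) and L(Q) \ L(P) are both empty.
Hence every string is accepted by P iff it is accepted by Q, and the two languages coincide.

Yes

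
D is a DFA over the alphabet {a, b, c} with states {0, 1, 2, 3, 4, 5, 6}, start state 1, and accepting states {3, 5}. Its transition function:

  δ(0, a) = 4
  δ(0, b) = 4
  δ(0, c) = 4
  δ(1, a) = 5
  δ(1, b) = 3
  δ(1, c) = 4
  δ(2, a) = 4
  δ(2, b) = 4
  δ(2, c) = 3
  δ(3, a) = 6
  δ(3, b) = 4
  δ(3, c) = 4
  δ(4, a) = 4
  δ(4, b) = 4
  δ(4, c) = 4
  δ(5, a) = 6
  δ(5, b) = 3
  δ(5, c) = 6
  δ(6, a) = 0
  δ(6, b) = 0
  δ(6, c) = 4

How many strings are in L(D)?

The useful subgraph on states {1, 3, 5} is acyclic, so L(D) is finite; the longest accepting path visits 3 useful states, giving maximum string length 2.
Counting accepting paths from 1 by length: 2 of length 1, 1 of length 2. Total 3.

3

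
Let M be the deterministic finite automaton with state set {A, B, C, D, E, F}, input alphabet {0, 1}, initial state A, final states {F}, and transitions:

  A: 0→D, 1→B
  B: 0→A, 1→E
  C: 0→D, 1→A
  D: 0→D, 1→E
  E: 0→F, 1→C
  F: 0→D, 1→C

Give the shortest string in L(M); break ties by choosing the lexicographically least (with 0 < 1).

A breadth-first search from A reaches an accepting state first via the path A → D → E → F on input 010.
No string of length < 3 is accepted (BFS exhausts all shorter strings without reaching an accepting state), and 010 is the lexicographically least accepting string of length 3.

010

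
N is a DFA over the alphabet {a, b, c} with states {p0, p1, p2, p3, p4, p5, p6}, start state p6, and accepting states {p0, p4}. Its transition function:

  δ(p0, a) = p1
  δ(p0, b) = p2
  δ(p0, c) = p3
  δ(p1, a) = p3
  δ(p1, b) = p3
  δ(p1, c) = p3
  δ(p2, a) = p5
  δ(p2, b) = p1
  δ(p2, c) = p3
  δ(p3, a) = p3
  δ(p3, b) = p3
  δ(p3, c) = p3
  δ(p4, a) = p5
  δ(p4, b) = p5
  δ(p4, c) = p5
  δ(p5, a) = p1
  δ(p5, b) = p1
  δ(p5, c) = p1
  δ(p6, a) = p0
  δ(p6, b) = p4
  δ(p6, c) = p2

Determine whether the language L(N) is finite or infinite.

The useful states (reachable from p6 and able to reach an accepting state) are {p0, p4, p6}.
Restricted to these states the transition graph has no cycle, so every accepting path has bounded length and L is finite.

finite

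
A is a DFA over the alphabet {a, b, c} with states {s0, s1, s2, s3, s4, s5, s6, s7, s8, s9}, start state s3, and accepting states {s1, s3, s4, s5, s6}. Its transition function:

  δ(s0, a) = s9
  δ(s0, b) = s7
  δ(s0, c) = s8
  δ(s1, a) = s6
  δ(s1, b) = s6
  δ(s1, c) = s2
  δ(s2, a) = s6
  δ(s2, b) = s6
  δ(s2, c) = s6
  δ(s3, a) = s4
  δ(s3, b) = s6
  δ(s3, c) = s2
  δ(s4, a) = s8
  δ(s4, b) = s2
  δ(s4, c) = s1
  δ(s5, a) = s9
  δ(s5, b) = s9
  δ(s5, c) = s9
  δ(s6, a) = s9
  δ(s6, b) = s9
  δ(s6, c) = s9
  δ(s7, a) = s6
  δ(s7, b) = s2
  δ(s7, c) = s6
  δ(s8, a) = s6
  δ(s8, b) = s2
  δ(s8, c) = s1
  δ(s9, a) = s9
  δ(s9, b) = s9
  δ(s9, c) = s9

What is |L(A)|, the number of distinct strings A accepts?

The useful subgraph on states {s1, s2, s3, s4, s6, s8} is acyclic, so L(A) is finite; the longest accepting path visits 6 useful states, giving maximum string length 5.
Counting accepting paths from s3 by length: 1 of length 0, 2 of length 1, 4 of length 2, 7 of length 3, 8 of length 4, 3 of length 5. Total 25.

25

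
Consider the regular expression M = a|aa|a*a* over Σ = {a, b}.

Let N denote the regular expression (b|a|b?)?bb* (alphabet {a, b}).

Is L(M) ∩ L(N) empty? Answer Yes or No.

Converting the expression M to a DFA (subset construction, then merging equivalent states) gives the minimal DFA with states {m0, m1}, start state m0, accepting states {m0} and transitions m0: a→m0, b→m1; m1: a→m1, b→m1.
Converting the expression N to a DFA (subset construction, then merging equivalent states) gives the minimal DFA with states {n0, n1, n2, n3}, start state n0, accepting states {n2} and transitions n0: a→n1, b→n2; n1: a→n3, b→n2; n2: a→n3, b→n2; n3: a→n3, b→n3.
Exploring the product automaton M × N from the start pair (m0, n0), following both machines on each input symbol, reaches 5 state pairs: (m0, n0), (m0, n1), (m1, n2), (m0, n3), (m1, n3).
M accepts in {m0} and N accepts in {n2}; no reachable pair has both components accepting, so no string drives both machines to acceptance simultaneously and L(M) ∩ L(N) = ∅.
So no string is accepted by both, and the intersection is empty.

Yes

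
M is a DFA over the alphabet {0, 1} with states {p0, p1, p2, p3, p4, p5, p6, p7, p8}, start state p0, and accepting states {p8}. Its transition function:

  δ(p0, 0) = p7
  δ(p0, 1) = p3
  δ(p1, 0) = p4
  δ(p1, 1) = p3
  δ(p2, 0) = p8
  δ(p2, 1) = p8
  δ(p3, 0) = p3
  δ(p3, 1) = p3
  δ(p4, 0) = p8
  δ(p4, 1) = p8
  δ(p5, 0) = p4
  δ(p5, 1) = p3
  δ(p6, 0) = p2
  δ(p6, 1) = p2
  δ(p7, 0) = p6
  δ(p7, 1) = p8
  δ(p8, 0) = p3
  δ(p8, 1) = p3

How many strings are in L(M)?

The useful subgraph on states {p0, p2, p6, p7, p8} is acyclic, so L(M) is finite; the longest accepting path visits 5 useful states, giving maximum string length 4.
Counting accepting paths from p0 by length: 1 of length 2, 4 of length 4. Total 5.

5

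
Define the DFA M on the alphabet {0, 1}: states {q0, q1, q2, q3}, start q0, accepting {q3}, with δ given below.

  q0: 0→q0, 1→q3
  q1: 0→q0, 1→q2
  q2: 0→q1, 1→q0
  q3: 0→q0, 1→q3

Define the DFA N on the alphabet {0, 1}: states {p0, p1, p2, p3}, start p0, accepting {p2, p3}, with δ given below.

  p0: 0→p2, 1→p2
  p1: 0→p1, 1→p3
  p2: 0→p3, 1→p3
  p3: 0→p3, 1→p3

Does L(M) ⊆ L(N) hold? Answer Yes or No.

Yes

Exploring the product automaton M × N from the start pair (q0, p0), following both machines on each input symbol, reaches 5 state pairs: (q0, p0), (q0, p2), (q3, p2), (q0, p3), (q3, p3).
M accepts in {q3} and N accepts in {p2, p3}. The reachable pairs whose M-component is accepting are (q3, p2), (q3, p3); in each of them the N-component is accepting too, so the product for L(M) \ L(N) (M-component accepting, N-component rejecting) has no reachable accepting pair and the difference is empty.
Hence every string in L(M) is also in L(N).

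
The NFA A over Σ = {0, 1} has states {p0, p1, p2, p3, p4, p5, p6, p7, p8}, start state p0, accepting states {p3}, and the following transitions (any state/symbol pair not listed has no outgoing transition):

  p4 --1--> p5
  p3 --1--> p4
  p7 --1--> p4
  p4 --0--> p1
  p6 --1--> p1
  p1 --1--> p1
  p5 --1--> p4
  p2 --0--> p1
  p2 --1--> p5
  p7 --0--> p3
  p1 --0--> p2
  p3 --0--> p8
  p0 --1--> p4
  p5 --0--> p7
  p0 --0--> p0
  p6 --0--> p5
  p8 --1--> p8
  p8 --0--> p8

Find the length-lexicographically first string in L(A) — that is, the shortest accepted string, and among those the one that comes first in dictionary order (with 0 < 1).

1100

A breadth-first search from p0 reaches an accepting state first via the path p0 → p4 → p5 → p7 → p3 on input 1100.
No string of length < 4 is accepted (BFS exhausts all shorter strings without reaching an accepting state), and 1100 is the lexicographically least accepting string of length 4.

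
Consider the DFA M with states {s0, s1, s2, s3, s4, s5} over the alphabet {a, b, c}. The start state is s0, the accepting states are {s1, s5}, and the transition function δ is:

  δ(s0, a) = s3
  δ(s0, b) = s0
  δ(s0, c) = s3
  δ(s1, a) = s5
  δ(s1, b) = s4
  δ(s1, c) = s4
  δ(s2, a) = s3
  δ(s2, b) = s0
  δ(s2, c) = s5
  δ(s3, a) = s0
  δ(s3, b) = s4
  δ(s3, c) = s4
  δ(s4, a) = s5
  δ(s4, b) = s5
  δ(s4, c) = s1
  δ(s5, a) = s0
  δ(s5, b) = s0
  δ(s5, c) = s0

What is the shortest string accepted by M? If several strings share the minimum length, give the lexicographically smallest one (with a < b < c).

aba

A breadth-first search from s0 reaches an accepting state first via the path s0 → s3 → s4 → s5 on input aba.
No string of length < 3 is accepted (BFS exhausts all shorter strings without reaching an accepting state), and aba is the lexicographically least accepting string of length 3.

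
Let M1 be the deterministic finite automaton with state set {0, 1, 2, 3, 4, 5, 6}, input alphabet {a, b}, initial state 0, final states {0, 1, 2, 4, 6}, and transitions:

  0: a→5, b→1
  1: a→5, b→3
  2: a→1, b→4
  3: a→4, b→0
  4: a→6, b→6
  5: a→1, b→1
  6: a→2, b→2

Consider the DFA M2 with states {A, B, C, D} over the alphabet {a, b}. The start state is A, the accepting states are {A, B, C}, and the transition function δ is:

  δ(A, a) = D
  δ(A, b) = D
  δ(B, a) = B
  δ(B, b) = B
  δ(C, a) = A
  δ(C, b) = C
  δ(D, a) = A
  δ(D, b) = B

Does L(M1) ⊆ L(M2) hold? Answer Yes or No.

The string b is in L(M1) but not in L(M2).
So L(M1) ⊄ L(M2).

No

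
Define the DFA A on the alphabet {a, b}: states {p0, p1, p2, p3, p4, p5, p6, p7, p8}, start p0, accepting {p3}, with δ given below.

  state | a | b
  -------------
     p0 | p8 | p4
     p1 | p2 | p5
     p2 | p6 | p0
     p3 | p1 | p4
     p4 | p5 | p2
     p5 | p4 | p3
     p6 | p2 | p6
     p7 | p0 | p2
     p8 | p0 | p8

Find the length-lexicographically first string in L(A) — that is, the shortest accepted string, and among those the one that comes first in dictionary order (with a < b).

A breadth-first search from p0 reaches an accepting state first via the path p0 → p4 → p5 → p3 on input bab.
No string of length < 3 is accepted (BFS exhausts all shorter strings without reaching an accepting state), and bab is the lexicographically least accepting string of length 3.

bab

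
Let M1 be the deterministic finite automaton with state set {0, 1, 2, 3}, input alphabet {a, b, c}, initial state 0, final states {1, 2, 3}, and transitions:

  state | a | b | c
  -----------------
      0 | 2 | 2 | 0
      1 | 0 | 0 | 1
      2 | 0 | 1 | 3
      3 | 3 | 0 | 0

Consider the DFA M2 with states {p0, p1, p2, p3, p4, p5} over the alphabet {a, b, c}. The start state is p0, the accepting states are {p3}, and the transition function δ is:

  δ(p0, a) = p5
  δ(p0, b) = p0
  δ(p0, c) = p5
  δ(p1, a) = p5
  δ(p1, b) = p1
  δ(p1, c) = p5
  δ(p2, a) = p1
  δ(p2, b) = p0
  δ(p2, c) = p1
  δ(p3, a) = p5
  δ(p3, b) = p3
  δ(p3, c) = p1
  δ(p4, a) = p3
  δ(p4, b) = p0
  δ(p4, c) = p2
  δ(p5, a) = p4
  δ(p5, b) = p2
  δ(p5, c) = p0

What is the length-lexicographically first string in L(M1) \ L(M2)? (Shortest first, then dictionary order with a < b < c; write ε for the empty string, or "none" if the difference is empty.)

a

The string a is accepted by M1 but not by M2.
No shorter string lies in the difference, and a is the lexicographically first length-1 string in L(M1) \ L(M2).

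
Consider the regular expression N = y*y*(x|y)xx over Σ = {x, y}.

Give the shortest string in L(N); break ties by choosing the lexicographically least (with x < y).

xxx

By inspection of the expression, no string of length less than 3 matches, and xxx is the lexicographically first match of length 3.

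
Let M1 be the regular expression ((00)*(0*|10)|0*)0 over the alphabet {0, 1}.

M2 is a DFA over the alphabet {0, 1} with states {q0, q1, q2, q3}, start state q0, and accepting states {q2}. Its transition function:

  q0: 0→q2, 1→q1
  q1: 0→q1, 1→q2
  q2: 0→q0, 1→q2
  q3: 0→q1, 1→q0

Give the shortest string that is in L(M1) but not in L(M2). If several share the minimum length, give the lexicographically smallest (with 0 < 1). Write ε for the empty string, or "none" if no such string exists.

The string 00 is accepted by M1 but not by M2.
No shorter string lies in the difference, and 00 is the lexicographically first length-2 string in L(M1) \ L(M2).

00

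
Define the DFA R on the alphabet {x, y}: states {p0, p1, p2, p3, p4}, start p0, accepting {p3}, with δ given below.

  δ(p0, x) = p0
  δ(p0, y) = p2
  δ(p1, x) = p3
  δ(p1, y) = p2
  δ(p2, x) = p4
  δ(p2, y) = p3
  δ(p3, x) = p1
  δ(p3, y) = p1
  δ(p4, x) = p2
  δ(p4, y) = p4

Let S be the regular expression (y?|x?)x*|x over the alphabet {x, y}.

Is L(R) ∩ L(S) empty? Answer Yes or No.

Yes

Converting the expression S to a DFA (subset construction, then merging equivalent states) gives the minimal DFA with states {s0, s1, s2}, start state s0, accepting states {s0, s1} and transitions s0: x→s1, y→s1; s1: x→s1, y→s2; s2: x→s2, y→s2.
Exploring the product automaton R × S from the start pair (p0, s0), following both machines on each input symbol, reaches 8 state pairs: (p0, s0), (p0, s1), (p2, s1), (p2, s2), (p4, s1), (p3, s2), (p4, s2), (p1, s2).
R accepts in {p3} and S accepts in {s0, s1}; no reachable pair has both components accepting, so no string drives both machines to acceptance simultaneously and L(R) ∩ L(S) = ∅.
So no string is accepted by both, and the intersection is empty.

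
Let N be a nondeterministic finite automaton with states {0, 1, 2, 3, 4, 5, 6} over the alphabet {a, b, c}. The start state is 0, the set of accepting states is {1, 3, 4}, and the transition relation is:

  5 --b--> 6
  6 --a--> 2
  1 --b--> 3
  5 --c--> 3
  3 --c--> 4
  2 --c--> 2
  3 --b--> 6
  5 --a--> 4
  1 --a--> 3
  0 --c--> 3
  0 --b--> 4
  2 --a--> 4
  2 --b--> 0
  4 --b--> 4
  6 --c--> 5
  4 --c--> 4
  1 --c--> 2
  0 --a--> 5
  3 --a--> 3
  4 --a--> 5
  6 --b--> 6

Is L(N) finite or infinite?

State 3 is reachable from the start and can reach an accepting state, and it lies on the cycle 3 → 3.
Traversing that cycle any number of times yields accepted strings of unbounded length, so the language is infinite.

infinite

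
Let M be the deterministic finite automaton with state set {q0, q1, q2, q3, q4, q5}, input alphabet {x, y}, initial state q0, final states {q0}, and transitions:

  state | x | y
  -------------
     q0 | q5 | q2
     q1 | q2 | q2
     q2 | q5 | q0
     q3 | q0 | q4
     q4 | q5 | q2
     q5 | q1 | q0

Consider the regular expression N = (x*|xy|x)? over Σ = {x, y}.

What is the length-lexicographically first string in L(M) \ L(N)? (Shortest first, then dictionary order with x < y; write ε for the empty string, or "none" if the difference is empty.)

yy

The string yy is accepted by M but not by N.
No shorter string lies in the difference, and yy is the lexicographically first length-2 string in L(M) \ L(N).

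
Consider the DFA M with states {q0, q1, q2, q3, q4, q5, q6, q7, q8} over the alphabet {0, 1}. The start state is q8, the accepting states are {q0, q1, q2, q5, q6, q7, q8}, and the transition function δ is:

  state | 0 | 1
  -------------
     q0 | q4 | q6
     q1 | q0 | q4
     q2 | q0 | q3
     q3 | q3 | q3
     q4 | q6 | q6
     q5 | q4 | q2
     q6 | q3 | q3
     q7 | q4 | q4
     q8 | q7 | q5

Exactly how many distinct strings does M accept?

14

The useful subgraph on states {q0, q2, q4, q5, q6, q7, q8} is acyclic, so L(M) is finite; the longest accepting path visits 6 useful states, giving maximum string length 5.
Counting accepting paths from q8 by length: 1 of length 0, 2 of length 1, 1 of length 2, 7 of length 3, 1 of length 4, 2 of length 5. Total 14.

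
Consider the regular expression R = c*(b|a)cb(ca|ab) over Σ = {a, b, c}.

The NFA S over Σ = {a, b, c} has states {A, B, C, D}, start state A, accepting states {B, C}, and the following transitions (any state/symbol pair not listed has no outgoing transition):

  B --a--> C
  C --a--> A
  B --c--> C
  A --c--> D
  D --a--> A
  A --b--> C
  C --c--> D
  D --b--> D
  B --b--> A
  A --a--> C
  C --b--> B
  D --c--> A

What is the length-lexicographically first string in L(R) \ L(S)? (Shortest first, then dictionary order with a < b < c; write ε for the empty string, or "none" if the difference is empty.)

cbcbca

The string cbcbca is accepted by R but not by S.
No shorter string lies in the difference, and cbcbca is the lexicographically first length-6 string in L(R) \ L(S).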